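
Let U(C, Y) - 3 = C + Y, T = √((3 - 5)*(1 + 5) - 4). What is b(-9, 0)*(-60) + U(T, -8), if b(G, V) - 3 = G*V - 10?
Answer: 415 + 4*I ≈ 415.0 + 4.0*I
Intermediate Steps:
b(G, V) = -7 + G*V (b(G, V) = 3 + (G*V - 10) = 3 + (-10 + G*V) = -7 + G*V)
T = 4*I (T = √(-2*6 - 4) = √(-12 - 4) = √(-16) = 4*I ≈ 4.0*I)
U(C, Y) = 3 + C + Y (U(C, Y) = 3 + (C + Y) = 3 + C + Y)
b(-9, 0)*(-60) + U(T, -8) = (-7 - 9*0)*(-60) + (3 + 4*I - 8) = (-7 + 0)*(-60) + (-5 + 4*I) = -7*(-60) + (-5 + 4*I) = 420 + (-5 + 4*I) = 415 + 4*I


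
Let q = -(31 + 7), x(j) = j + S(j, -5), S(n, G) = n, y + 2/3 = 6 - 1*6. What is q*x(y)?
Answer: 152/3 ≈ 50.667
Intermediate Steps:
y = -2/3 (y = -2/3 + (6 - 1*6) = -2/3 + (6 - 6) = -2/3 + 0 = -2/3 ≈ -0.66667)
x(j) = 2*j (x(j) = j + j = 2*j)
q = -38 (q = -1*38 = -38)
q*x(y) = -76*(-2)/3 = -38*(-4/3) = 152/3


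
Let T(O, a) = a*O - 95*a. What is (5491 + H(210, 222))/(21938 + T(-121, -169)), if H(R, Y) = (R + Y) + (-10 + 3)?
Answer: 2958/29221 ≈ 0.10123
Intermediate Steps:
T(O, a) = -95*a + O*a (T(O, a) = O*a - 95*a = -95*a + O*a)
H(R, Y) = -7 + R + Y (H(R, Y) = (R + Y) - 7 = -7 + R + Y)
(5491 + H(210, 222))/(21938 + T(-121, -169)) = (5491 + (-7 + 210 + 222))/(21938 - 169*(-95 - 121)) = (5491 + 425)/(21938 - 169*(-216)) = 5916/(21938 + 36504) = 5916/58442 = 5916*(1/58442) = 2958/29221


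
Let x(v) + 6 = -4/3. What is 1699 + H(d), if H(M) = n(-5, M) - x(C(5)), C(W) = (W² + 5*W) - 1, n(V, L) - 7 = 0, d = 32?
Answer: 5140/3 ≈ 1713.3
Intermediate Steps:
n(V, L) = 7 (n(V, L) = 7 + 0 = 7)
C(W) = -1 + W² + 5*W
x(v) = -22/3 (x(v) = -6 - 4/3 = -22/3)
H(M) = 43/3 (H(M) = 7 - 1*(-22/3) = 7 + 22/3 = 43/3)
1699 + H(d) = 1699 + 43/3 = 5140/3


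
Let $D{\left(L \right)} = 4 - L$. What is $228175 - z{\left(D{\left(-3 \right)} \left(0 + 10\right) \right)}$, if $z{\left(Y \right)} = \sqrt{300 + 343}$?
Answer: $228175 - \sqrt{643} \approx 2.2815 \cdot 10^{5}$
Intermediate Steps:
$z{\left(Y \right)} = \sqrt{643}$
$228175 - z{\left(D{\left(-3 \right)} \left(0 + 10\right) \right)} = 228175 - \sqrt{643}$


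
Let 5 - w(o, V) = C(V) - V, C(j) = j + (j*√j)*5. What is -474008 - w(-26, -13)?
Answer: -474013 - 65*I*√13 ≈ -4.7401e+5 - 234.36*I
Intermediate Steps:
C(j) = j + 5*j^(3/2) (C(j) = j + j^(3/2)*5 = j + 5*j^(3/2))
w(o, V) = 5 - 5*V^(3/2) (w(o, V) = 5 - ((V + 5*V^(3/2)) - V) = 5 - 5*V^(3/2))
-474008 - w(-26, -13) = -474008 - (5 - (-65)*I*√13) = -474008 - (5 + 65*I*√13) = -474008 + (-5 - 65*I*√13) = -474013 - 65*I*√13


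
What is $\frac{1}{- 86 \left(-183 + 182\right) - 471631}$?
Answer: $- \frac{1}{471545} \approx -2.1207 \cdot 10^{-6}$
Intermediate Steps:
$\frac{1}{- 86 \left(-183 + 182\right) - 471631} = \frac{1}{\left(-86\right) \left(-1\right) - 471631} = \frac{1}{86 - 471631} = \frac{1}{-471545} = - \frac{1}{471545}$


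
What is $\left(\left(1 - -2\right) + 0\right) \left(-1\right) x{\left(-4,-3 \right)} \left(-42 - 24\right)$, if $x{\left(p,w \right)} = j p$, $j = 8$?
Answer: $-6336$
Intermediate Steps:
$x{\left(p,w \right)} = 8 p$
$\left(\left(1 - -2\right) + 0\right) \left(-1\right) x{\left(-4,-3 \right)} \left(-42 - 24\right) = \left(\left(1 - -2\right) + 0\right) \left(-1\right) 8 \left(-4\right) \left(-42 - 24\right) = \left(\left(1 + 2\right) + 0\right) \left(-1\right) \left(-32\right) \left(-66\right) = \left(3 + 0\right) \left(-1\right) \left(-32\right) \left(-66\right) = 3 \left(-1\right) \left(-32\right) \left(-66\right) = \left(-3\right) \left(-32\right) \left(-66\right) = 96 \left(-66\right) = -6336$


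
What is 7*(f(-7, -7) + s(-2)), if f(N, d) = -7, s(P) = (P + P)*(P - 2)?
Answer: 63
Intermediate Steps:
s(P) = 2*P*(-2 + P) (s(P) = (2*P)*(-2 + P) = 2*P*(-2 + P))
7*(f(-7, -7) + s(-2)) = 7*(-7 + 2*(-2)*(-2 - 2)) = 7*(-7 + 2*(-2)*(-4)) = 7*(-7 + 16) = 7*9 = 63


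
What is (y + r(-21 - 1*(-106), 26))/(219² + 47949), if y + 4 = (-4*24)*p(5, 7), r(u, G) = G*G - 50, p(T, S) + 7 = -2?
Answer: 743/47955 ≈ 0.015494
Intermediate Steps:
p(T, S) = -9 (p(T, S) = -7 - 2 = -9)
r(u, G) = -50 + G² (r(u, G) = G² - 50 = -50 + G²)
y = 860 (y = -4 - 4*24*(-9) = -4 - 96*(-9) = -4 + 864 = 860)
(y + r(-21 - 1*(-106), 26))/(219² + 47949) = (860 + (-50 + 26²))/(219² + 47949) = (860 + (-50 + 676))/(47961 + 47949) = (860 + 626)/95910 = 1486*(1/95910) = 743/47955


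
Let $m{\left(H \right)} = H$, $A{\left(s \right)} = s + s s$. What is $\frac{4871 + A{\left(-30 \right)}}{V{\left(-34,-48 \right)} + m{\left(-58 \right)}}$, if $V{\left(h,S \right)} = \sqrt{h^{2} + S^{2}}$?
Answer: $\frac{166489}{48} + \frac{5741 \sqrt{865}}{48} \approx 6986.2$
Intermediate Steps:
$A{\left(s \right)} = s + s^{2}$
$V{\left(h,S \right)} = \sqrt{S^{2} + h^{2}}$
$\frac{4871 + A{\left(-30 \right)}}{V{\left(-34,-48 \right)} + m{\left(-58 \right)}} = \frac{4871 - 30 \left(1 - 30\right)}{\sqrt{\left(-48\right)^{2} + \left(-34\right)^{2}} - 58} = \frac{4871 - -870}{\sqrt{2304 + 1156} - 58} = \frac{4871 + 870}{\sqrt{3460} - 58} = \frac{5741}{2 \sqrt{865} - 58} = \frac{5741}{-58 + 2 \sqrt{865}}$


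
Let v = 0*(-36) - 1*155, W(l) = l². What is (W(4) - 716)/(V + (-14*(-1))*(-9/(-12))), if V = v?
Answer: 1400/289 ≈ 4.8443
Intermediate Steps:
v = -155 (v = 0 - 155 = -155)
V = -155
(W(4) - 716)/(V + (-14*(-1))*(-9/(-12))) = (4² - 716)/(-155 + (-14*(-1))*(-9/(-12))) = (16 - 716)/(-155 + 14*(-9*(-1/12))) = -700/(-155 + 14*(¾)) = -700/(-155 + 21/2) = -700/(-289/2) = -700*(-2/289) = 1400/289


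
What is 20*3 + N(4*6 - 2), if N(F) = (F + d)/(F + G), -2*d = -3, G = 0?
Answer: 2687/44 ≈ 61.068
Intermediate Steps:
d = 3/2 (d = -½*(-3) = 3/2 ≈ 1.5000)
N(F) = (3/2 + F)/F (N(F) = (F + 3/2)/(F + 0) = (3/2 + F)/F)
20*3 + N(4*6 - 2) = 20*3 + (3/2 + (4*6 - 2))/(4*6 - 2) = 60 + (3/2 + (24 - 2))/(24 - 2) = 60 + (3/2 + 22)/22 = 60 + (1/22)*(47/2) = 60 + 47/44 = 2687/44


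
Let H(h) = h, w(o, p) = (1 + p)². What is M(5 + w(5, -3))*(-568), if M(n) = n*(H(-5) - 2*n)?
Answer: 117576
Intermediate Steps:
M(n) = n*(-5 - 2*n)
M(5 + w(5, -3))*(-568) = -(5 + (1 - 3)²)*(5 + 2*(5 + (1 - 3)²))*(-568) = -(5 + (-2)²)*(5 + 2*(5 + (-2)²))*(-568) = -(5 + 4)*(5 + 2*(5 + 4))*(-568) = -1*9*(5 + 2*9)*(-568) = -1*9*(5 + 18)*(-568) = -1*9*23*(-568) = -207*(-568) = 117576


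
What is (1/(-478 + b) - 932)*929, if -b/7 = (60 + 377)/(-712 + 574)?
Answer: -2368045154/2735 ≈ -8.6583e+5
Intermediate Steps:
b = 133/6 (b = -7*(60 + 377)/(-712 + 574) = -3059/(-138) = -3059*(-1)/138 = -7*(-19/6) = 133/6 ≈ 22.167)
(1/(-478 + b) - 932)*929 = (1/(-478 + 133/6) - 932)*929 = (1/(-2735/6) - 932)*929 = (-6/2735 - 932)*929 = -2549026/2735*929 = -2368045154/2735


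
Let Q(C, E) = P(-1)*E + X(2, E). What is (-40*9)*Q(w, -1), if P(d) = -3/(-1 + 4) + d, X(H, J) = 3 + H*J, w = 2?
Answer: -1080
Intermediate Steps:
P(d) = -1 + d (P(d) = -3/3 + d = (⅓)*(-3) + d = -1 + d)
Q(C, E) = 3 (Q(C, E) = (-1 - 1)*E + (3 + 2*E) = -2*E + (3 + 2*E) = 3)
(-40*9)*Q(w, -1) = -40*9*3 = -360*3 = -1080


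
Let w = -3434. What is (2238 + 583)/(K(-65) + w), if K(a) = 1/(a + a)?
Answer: -366730/446421 ≈ -0.82149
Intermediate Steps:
K(a) = 1/(2*a)
(2238 + 583)/(K(-65) + w) = (2238 + 583)/((½)/(-65) - 3434) = 2821/((½)*(-1/65) - 3434) = 2821/(-1/130 - 3434) = 2821/(-446421/130) = 2821*(-130/446421) = -366730/446421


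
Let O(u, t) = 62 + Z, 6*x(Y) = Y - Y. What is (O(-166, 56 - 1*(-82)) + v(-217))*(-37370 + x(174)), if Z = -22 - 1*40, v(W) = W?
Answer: 8109290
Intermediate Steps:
x(Y) = 0 (x(Y) = (Y - Y)/6 = (⅙)*0 = 0)
Z = -62 (Z = -22 - 40 = -62)
O(u, t) = 0 (O(u, t) = 62 - 62 = 0)
(O(-166, 56 - 1*(-82)) + v(-217))*(-37370 + x(174)) = (0 - 217)*(-37370 + 0) = -217*(-37370) = 8109290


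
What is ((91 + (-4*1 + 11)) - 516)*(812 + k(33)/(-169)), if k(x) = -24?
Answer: -57371336/169 ≈ -3.3948e+5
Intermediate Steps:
((91 + (-4*1 + 11)) - 516)*(812 + k(33)/(-169)) = ((91 + (-4*1 + 11)) - 516)*(812 - 24/(-169)) = ((91 + (-4 + 11)) - 516)*(812 - 24*(-1/169)) = ((91 + 7) - 516)*(812 + 24/169) = (98 - 516)*(137252/169) = -418*137252/169 = -57371336/169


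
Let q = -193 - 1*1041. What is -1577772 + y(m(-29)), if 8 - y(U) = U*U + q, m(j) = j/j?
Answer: -1576531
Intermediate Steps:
q = -1234 (q = -193 - 1041 = -1234)
m(j) = 1
y(U) = 1242 - U² (y(U) = 8 - (U*U - 1234) = 8 - (U² - 1234) = 8 - (-1234 + U²) = 8 + (1234 - U²) = 1242 - U²)
-1577772 + y(m(-29)) = -1577772 + (1242 - 1*1²) = -1577772 + (1242 - 1*1) = -1577772 + (1242 - 1) = -1577772 + 1241 = -1576531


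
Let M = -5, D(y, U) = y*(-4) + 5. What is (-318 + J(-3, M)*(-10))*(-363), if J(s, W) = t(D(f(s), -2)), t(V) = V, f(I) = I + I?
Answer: 220704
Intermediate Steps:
f(I) = 2*I
D(y, U) = 5 - 4*y (D(y, U) = -4*y + 5 = 5 - 4*y)
J(s, W) = 5 - 8*s
(-318 + J(-3, M)*(-10))*(-363) = (-318 + (5 - 8*(-3))*(-10))*(-363) = (-318 + (5 + 24)*(-10))*(-363) = (-318 + 29*(-10))*(-363) = (-318 - 290)*(-363) = -608*(-363) = 220704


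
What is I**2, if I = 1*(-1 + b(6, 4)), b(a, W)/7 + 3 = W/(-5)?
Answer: 19044/25 ≈ 761.76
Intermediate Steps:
b(a, W) = -21 - 7*W/5 (b(a, W) = -21 + 7*(W/(-5)) = -21 + 7*(W*(-1/5)) = -21 + 7*(-W/5) = -21 - 7*W/5)
I = -138/5 (I = 1*(-1 + (-21 - 7/5*4)) = 1*(-1 + (-21 - 28/5)) = 1*(-1 - 133/5) = 1*(-138/5) = -138/5 ≈ -27.600)
I**2 = (-138/5)**2 = 19044/25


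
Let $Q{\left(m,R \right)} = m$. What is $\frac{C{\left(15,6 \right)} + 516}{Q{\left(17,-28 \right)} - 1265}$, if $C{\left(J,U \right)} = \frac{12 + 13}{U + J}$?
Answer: $- \frac{10861}{26208} \approx -0.41442$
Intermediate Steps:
$C{\left(J,U \right)} = \frac{25}{J + U}$
$\frac{C{\left(15,6 \right)} + 516}{Q{\left(17,-28 \right)} - 1265} = \frac{\frac{25}{15 + 6} + 516}{17 - 1265} = \frac{\frac{25}{21} + 516}{-1248} = \left(25 \cdot \frac{1}{21} + 516\right) \left(- \frac{1}{1248}\right) = \left(\frac{25}{21} + 516\right) \left(- \frac{1}{1248}\right) = \frac{10861}{21} \left(- \frac{1}{1248}\right) = - \frac{10861}{26208}$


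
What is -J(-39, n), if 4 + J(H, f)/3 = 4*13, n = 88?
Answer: -144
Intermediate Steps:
J(H, f) = 144 (J(H, f) = -12 + 3*(4*13) = -12 + 3*52 = -12 + 156 = 144)
-J(-39, n) = -1*144 = -144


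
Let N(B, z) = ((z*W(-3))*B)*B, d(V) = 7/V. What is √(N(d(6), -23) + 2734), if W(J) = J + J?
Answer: √105186/6 ≈ 54.054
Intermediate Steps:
W(J) = 2*J
N(B, z) = -6*z*B² (N(B, z) = ((z*(2*(-3)))*B)*B = ((z*(-6))*B)*B = ((-6*z)*B)*B = (-6*B*z)*B = -6*z*B²)
√(N(d(6), -23) + 2734) = √(-6*(-23)*(7/6)² + 2734) = √(-6*(-23)*49/36 + 2734) = √(1127/6 + 2734) = √(17531/6) = √105186/6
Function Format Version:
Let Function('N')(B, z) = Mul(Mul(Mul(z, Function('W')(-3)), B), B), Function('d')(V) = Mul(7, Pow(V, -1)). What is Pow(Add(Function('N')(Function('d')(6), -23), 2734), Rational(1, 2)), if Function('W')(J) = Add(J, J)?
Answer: Mul(Rational(1, 6), Pow(105186, Rational(1, 2))) ≈ 54.054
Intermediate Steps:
Function('W')(J) = Mul(2, J)
Function('N')(B, z) = Mul(-6, z, Pow(B, 2)) (Function('N')(B, z) = Mul(Mul(Mul(z, Mul(2, -3)), B), B) = Mul(Mul(Mul(z, -6), B), B) = Mul(Mul(Mul(-6, z), B), B) = Mul(Mul(-6, B, z), B) = Mul(-6, z, Pow(B, 2)))
Pow(Add(Function('N')(Function('d')(6), -23), 2734), Rational(1, 2)) = Pow(Add(Mul(-6, -23, Pow(Mul(7, Pow(6, -1)), 2)), 2734), Rational(1, 2)) = Pow(Add(Mul(-6, -23, Pow(Mul(7, Rational(1, 6)), 2)), 2734), Rational(1, 2)) = Pow(Add(Mul(-6, -23, Pow(Rational(7, 6), 2)), 2734), Rational(1, 2)) = Pow(Add(Mul(-6, -23, Rational(49, 36)), 2734), Rational(1, 2)) = Pow(Add(Rational(1127, 6), 2734), Rational(1, 2)) = Pow(Rational(17531, 6), Rational(1, 2)) = Mul(Rational(1, 6), Pow(105186, Rational(1, 2)))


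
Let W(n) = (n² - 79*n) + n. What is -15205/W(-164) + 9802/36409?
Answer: -164577069/1445000392 ≈ -0.11389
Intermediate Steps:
W(n) = n² - 78*n
-15205/W(-164) + 9802/36409 = -15205*(-1/(164*(-78 - 164))) + 9802/36409 = -15205/((-164*(-242))) + 9802*(1/36409) = -15205/39688 + 9802/36409 = -164577069/1445000392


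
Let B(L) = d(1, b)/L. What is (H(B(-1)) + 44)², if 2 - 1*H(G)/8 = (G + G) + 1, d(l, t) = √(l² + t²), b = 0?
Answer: 4624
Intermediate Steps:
B(L) = 1/L (B(L) = √(1² + 0²)/L = √(1 + 0)/L = √1/L = 1/L)
H(G) = 8 - 16*G (H(G) = 16 - 8*((G + G) + 1) = 16 - 8*(2*G + 1) = 16 - 8*(1 + 2*G) = 16 + (-8 - 16*G) = 8 - 16*G)
(H(B(-1)) + 44)² = ((8 - 16/(-1)) + 44)² = ((8 - 16*(-1)) + 44)² = ((8 + 16) + 44)² = (24 + 44)² = 68² = 4624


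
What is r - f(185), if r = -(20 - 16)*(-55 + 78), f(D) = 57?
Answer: -149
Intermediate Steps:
r = -92 (r = -4*23 = -1*92 = -92)
r - f(185) = -92 - 1*57 = -92 - 57 = -149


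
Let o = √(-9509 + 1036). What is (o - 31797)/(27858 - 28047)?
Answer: 3533/21 - I*√8473/189 ≈ 168.24 - 0.48703*I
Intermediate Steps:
o = I*√8473 (o = √(-8473) = I*√8473 ≈ 92.049*I)
(o - 31797)/(27858 - 28047) = (I*√8473 - 31797)/(27858 - 28047) = (-31797 + I*√8473)/(-189) = (-31797 + I*√8473)*(-1/189) = 3533/21 - I*√8473/189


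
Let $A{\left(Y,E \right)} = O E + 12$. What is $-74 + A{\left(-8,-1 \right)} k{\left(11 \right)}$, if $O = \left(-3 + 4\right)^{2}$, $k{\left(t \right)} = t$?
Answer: $47$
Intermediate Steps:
$O = 1$ ($O = 1^{2} = 1$)
$A{\left(Y,E \right)} = 12 + E$ ($A{\left(Y,E \right)} = 1 E + 12 = E + 12 = 12 + E$)
$-74 + A{\left(-8,-1 \right)} k{\left(11 \right)} = -74 + \left(12 - 1\right) 11 = -74 + 11 \cdot 11 = -74 + 121 = 47$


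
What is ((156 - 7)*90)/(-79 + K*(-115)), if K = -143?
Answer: 6705/8183 ≈ 0.81938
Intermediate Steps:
((156 - 7)*90)/(-79 + K*(-115)) = ((156 - 7)*90)/(-79 - 143*(-115)) = (149*90)/(-79 + 16445) = 13410/16366 = 13410*(1/16366) = 6705/8183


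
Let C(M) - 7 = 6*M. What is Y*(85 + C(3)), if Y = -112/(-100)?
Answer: 616/5 ≈ 123.20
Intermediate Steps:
Y = 28/25 (Y = -112*(-1/100) = 28/25 ≈ 1.1200)
C(M) = 7 + 6*M
Y*(85 + C(3)) = 28*(85 + (7 + 6*3))/25 = 28*(85 + (7 + 18))/25 = 28*(85 + 25)/25 = (28/25)*110 = 616/5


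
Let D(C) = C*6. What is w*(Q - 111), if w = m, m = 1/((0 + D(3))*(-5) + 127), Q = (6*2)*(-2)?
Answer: -135/37 ≈ -3.6486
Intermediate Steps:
D(C) = 6*C
Q = -24 (Q = 12*(-2) = -24)
m = 1/37 (m = 1/((0 + 6*3)*(-5) + 127) = 1/((0 + 18)*(-5) + 127) = 1/(18*(-5) + 127) = 1/(-90 + 127) = 1/37 ≈ 0.027027)
w = 1/37 ≈ 0.027027
w*(Q - 111) = (-24 - 111)/37 = (1/37)*(-135) = -135/37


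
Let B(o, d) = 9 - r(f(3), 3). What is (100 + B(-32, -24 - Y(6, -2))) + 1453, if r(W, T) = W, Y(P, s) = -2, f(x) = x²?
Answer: 1553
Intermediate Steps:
B(o, d) = 0 (B(o, d) = 9 - 1*3² = 9 - 1*9 = 9 - 9 = 0)
(100 + B(-32, -24 - Y(6, -2))) + 1453 = (100 + 0) + 1453 = 100 + 1453 = 1553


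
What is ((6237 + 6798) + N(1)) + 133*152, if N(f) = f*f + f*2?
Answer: 33254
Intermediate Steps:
N(f) = f**2 + 2*f
((6237 + 6798) + N(1)) + 133*152 = ((6237 + 6798) + 1*(2 + 1)) + 133*152 = (13035 + 1*3) + 20216 = (13035 + 3) + 20216 = 13038 + 20216 = 33254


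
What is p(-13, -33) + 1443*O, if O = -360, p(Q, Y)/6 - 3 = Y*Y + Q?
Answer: -513006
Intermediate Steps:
p(Q, Y) = 18 + 6*Q + 6*Y**2 (p(Q, Y) = 18 + 6*(Y*Y + Q) = 18 + 6*(Y**2 + Q) = 18 + 6*(Q + Y**2) = 18 + (6*Q + 6*Y**2) = 18 + 6*Q + 6*Y**2)
p(-13, -33) + 1443*O = (18 + 6*(-13) + 6*(-33)**2) + 1443*(-360) = (18 - 78 + 6*1089) - 519480 = (18 - 78 + 6534) - 519480 = 6474 - 519480 = -513006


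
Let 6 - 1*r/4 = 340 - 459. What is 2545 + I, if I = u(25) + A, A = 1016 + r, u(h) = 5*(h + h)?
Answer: 4311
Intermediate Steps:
r = 500 (r = 24 - 4*(340 - 459) = 24 - 4*(-119) = 24 + 476 = 500)
u(h) = 10*h (u(h) = 5*(2*h) = 10*h)
A = 1516 (A = 1016 + 500 = 1516)
I = 1766 (I = 10*25 + 1516 = 250 + 1516 = 1766)
2545 + I = 2545 + 1766 = 4311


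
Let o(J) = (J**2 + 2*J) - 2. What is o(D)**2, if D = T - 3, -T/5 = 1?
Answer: 2116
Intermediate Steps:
T = -5 (T = -5*1 = -5)
D = -8 (D = -5 - 3 = -8)
o(J) = -2 + J**2 + 2*J
o(D)**2 = (-2 + (-8)**2 + 2*(-8))**2 = (-2 + 64 - 16)**2 = 46**2 = 2116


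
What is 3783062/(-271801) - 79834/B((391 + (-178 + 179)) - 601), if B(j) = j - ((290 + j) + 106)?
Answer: 10100434241/53816598 ≈ 187.68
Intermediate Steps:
B(j) = -396 (B(j) = j - (396 + j) = j + (-396 - j) = -396)
3783062/(-271801) - 79834/B((391 + (-178 + 179)) - 601) = 3783062/(-271801) - 79834/(-396) = 3783062*(-1/271801) - 79834*(-1/396) = -3783062/271801 + 39917/198 = 10100434241/53816598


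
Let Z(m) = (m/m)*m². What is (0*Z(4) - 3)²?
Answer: 9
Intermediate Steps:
Z(m) = m² (Z(m) = 1*m² = m²)
(0*Z(4) - 3)² = (0*4² - 3)² = (0*16 - 3)² = (0 - 3)² = (-3)² = 9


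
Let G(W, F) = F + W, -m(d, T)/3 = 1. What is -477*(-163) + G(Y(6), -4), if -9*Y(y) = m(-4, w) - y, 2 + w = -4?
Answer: 77748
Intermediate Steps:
w = -6 (w = -2 - 4 = -6)
m(d, T) = -3 (m(d, T) = -3*1 = -3)
Y(y) = ⅓ + y/9 (Y(y) = -(-3 - y)/9 = ⅓ + y/9)
-477*(-163) + G(Y(6), -4) = -477*(-163) + (-4 + (⅓ + (⅑)*6)) = 77751 + (-4 + (⅓ + ⅔)) = 77751 + (-4 + 1) = 77751 - 3 = 77748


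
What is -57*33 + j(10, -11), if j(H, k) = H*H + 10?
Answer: -1771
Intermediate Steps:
j(H, k) = 10 + H**2 (j(H, k) = H**2 + 10 = 10 + H**2)
-57*33 + j(10, -11) = -57*33 + (10 + 10**2) = -1881 + (10 + 100) = -1881 + 110 = -1771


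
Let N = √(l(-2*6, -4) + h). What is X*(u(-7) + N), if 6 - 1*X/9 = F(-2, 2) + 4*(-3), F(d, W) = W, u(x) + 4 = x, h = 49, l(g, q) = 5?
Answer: -1584 + 432*√6 ≈ -525.82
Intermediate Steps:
u(x) = -4 + x
X = 144 (X = 54 - 9*(2 + 4*(-3)) = 54 - 9*(2 - 12) = 54 - 9*(-10) = 54 + 90 = 144)
N = 3*√6 (N = √(5 + 49) = √54 = 3*√6 ≈ 7.3485)
X*(u(-7) + N) = 144*((-4 - 7) + 3*√6) = 144*(-11 + 3*√6) = -1584 + 432*√6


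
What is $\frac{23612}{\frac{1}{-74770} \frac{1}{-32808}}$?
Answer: $57921514825920$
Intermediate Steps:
$\frac{23612}{\frac{1}{-74770} \frac{1}{-32808}} = \frac{23612}{\left(- \frac{1}{74770}\right) \left(- \frac{1}{32808}\right)} = 23612 \frac{1}{\frac{1}{2453054160}} = 23612 \cdot 2453054160 = 57921514825920$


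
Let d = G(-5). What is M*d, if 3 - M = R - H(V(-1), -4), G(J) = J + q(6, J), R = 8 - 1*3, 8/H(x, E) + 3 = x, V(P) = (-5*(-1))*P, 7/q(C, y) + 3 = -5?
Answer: 141/8 ≈ 17.625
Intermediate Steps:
q(C, y) = -7/8 (q(C, y) = 7/(-3 - 5) = 7/(-8) = 7*(-⅛) = -7/8)
V(P) = 5*P
H(x, E) = 8/(-3 + x)
R = 5 (R = 8 - 3 = 5)
G(J) = -7/8 + J (G(J) = J - 7/8 = -7/8 + J)
M = -3 (M = 3 - (5 - 8/(-3 + 5*(-1))) = 3 - (5 - 8/(-3 - 5)) = 3 - (5 - 8/(-8)) = 3 - (5 - 8*(-1)/8) = 3 - (5 - 1*(-1)) = 3 - (5 + 1) = 3 - 1*6 = 3 - 6 = -3)
d = -47/8 (d = -7/8 - 5 = -47/8 ≈ -5.8750)
M*d = -3*(-47/8) = 141/8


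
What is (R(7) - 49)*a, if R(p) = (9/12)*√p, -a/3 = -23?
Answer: -3381 + 207*√7/4 ≈ -3244.1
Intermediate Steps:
a = 69 (a = -3*(-23) = 69)
R(p) = 3*√p/4 (R(p) = (9*(1/12))*√p = 3*√p/4)
(R(7) - 49)*a = (3*√7/4 - 49)*69 = (-49 + 3*√7/4)*69 = -3381 + 207*√7/4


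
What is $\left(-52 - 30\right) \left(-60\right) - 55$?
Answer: $4865$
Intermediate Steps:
$\left(-52 - 30\right) \left(-60\right) - 55 = \left(-82\right) \left(-60\right) - 55 = 4920 - 55 = 4865$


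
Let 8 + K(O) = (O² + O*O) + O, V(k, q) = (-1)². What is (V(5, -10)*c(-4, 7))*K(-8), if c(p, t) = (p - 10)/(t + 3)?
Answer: -784/5 ≈ -156.80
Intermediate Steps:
V(k, q) = 1
K(O) = -8 + O + 2*O² (K(O) = -8 + ((O² + O*O) + O) = -8 + ((O² + O²) + O) = -8 + (2*O² + O) = -8 + (O + 2*O²) = -8 + O + 2*O²)
c(p, t) = (-10 + p)/(3 + t)
(V(5, -10)*c(-4, 7))*K(-8) = (1*((-10 - 4)/(3 + 7)))*(-8 - 8 + 2*(-8)²) = (1*(-14/10))*(-8 - 8 + 2*64) = (1*((⅒)*(-14)))*(-8 - 8 + 128) = (1*(-7/5))*112 = -7/5*112 = -784/5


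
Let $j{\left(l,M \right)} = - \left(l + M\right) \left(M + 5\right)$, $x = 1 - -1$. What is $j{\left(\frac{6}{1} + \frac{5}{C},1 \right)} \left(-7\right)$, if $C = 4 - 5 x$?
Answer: $259$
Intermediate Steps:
$x = 2$ ($x = 1 + 1 = 2$)
$C = -6$ ($C = 4 - 10 = -6$)
$j{\left(l,M \right)} = - \left(5 + M\right) \left(M + l\right)$ ($j{\left(l,M \right)} = - \left(M + l\right) \left(5 + M\right) = - \left(5 + M\right) \left(M + l\right)$)
$j{\left(\frac{6}{1} + \frac{5}{C},1 \right)} \left(-7\right) = \left(- 1^{2} - 5 - 5 \left(\frac{6}{1} + \frac{5}{-6}\right) - 1 \left(\frac{6}{1} + \frac{5}{-6}\right)\right) \left(-7\right) = \left(\left(-1\right) 1 - 5 - 5 \left(6 \cdot 1 + 5 \left(- \frac{1}{6}\right)\right) - 1 \left(6 \cdot 1 + 5 \left(- \frac{1}{6}\right)\right)\right) \left(-7\right) = \left(-1 - 5 - 5 \left(6 - \frac{5}{6}\right) - 1 \left(6 - \frac{5}{6}\right)\right) \left(-7\right) = \left(-1 - 5 - \frac{155}{6} - 1 \cdot \frac{31}{6}\right) \left(-7\right) = \left(-1 - 5 - \frac{155}{6} - \frac{31}{6}\right) \left(-7\right) = \left(-37\right) \left(-7\right) = 259$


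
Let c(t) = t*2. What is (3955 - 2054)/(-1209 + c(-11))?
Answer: -1901/1231 ≈ -1.5443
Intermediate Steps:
c(t) = 2*t
(3955 - 2054)/(-1209 + c(-11)) = (3955 - 2054)/(-1209 + 2*(-11)) = 1901/(-1209 - 22) = 1901/(-1231) = 1901*(-1/1231) = -1901/1231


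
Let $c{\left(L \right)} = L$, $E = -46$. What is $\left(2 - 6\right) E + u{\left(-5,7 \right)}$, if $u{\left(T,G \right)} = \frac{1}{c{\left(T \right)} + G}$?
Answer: $\frac{369}{2} \approx 184.5$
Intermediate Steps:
$u{\left(T,G \right)} = \frac{1}{G + T}$ ($u{\left(T,G \right)} = \frac{1}{T + G} = \frac{1}{G + T}$)
$\left(2 - 6\right) E + u{\left(-5,7 \right)} = \left(2 - 6\right) \left(-46\right) + \frac{1}{7 - 5} = \left(2 - 6\right) \left(-46\right) + \frac{1}{2} = \left(-4\right) \left(-46\right) + \frac{1}{2} = 184 + \frac{1}{2} = \frac{369}{2}$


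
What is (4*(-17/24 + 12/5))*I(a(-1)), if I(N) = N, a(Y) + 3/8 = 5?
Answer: 7511/240 ≈ 31.296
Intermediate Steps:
a(Y) = 37/8 (a(Y) = -3/8 + 5 = 37/8)
(4*(-17/24 + 12/5))*I(a(-1)) = (4*(-17/24 + 12/5))*(37/8) = (4*(203/120))*(37/8) = (203/30)*(37/8) = 7511/240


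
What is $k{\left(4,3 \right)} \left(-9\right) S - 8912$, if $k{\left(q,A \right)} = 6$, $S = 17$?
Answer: $-9830$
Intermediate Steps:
$k{\left(4,3 \right)} \left(-9\right) S - 8912 = 6 \left(-9\right) 17 - 8912 = \left(-54\right) 17 - 8912 = -918 - 8912 = -9830$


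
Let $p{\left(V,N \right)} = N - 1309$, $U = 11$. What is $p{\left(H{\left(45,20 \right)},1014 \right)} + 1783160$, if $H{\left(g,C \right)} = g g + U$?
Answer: $1782865$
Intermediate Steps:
$H{\left(g,C \right)} = 11 + g^{2}$ ($H{\left(g,C \right)} = g g + 11 = g^{2} + 11 = 11 + g^{2}$)
$p{\left(V,N \right)} = -1309 + N$
$p{\left(H{\left(45,20 \right)},1014 \right)} + 1783160 = \left(-1309 + 1014\right) + 1783160 = -295 + 1783160 = 1782865$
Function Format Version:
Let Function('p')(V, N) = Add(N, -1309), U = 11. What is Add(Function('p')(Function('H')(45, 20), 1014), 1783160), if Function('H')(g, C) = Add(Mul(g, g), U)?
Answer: 1782865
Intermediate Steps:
Function('H')(g, C) = Add(11, Pow(g, 2)) (Function('H')(g, C) = Add(Mul(g, g), 11) = Add(Pow(g, 2), 11) = Add(11, Pow(g, 2)))
Function('p')(V, N) = Add(-1309, N)
Add(Function('p')(Function('H')(45, 20), 1014), 1783160) = Add(Add(-1309, 1014), 1783160) = Add(-295, 1783160) = 1782865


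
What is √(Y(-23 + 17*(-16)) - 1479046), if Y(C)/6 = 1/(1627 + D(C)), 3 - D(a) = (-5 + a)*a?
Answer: I*√2790367037469655/43435 ≈ 1216.2*I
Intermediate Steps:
D(a) = 3 - a*(-5 + a) (D(a) = 3 - (-5 + a)*a = 3 - a*(-5 + a))
Y(C) = 6/(1630 - C² + 5*C) (Y(C) = 6/(1627 + (3 - C² + 5*C)) = 6/(1630 - C² + 5*C))
√(Y(-23 + 17*(-16)) - 1479046) = √(6/(1630 - (-23 + 17*(-16))² + 5*(-23 + 17*(-16))) - 1479046) = √(6/(1630 - (-23 - 272)² + 5*(-23 - 272)) - 1479046) = √(6/(1630 - 1*(-295)² + 5*(-295)) - 1479046) = √(6/(1630 - 1*87025 - 1475) - 1479046) = √(6/(1630 - 87025 - 1475) - 1479046) = √(6/(-86870) - 1479046) = √(6*(-1/86870) - 1479046) = √(-3/43435 - 1479046) = √(-64242363013/43435) = I*√2790367037469655/43435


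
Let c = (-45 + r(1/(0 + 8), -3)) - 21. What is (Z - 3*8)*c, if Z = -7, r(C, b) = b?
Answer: 2139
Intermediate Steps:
c = -69 (c = (-45 - 3) - 21 = -48 - 21 = -69)
(Z - 3*8)*c = (-7 - 3*8)*(-69) = (-7 - 24)*(-69) = -31*(-69) = 2139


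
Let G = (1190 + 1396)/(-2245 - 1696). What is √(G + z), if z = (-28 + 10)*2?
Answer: I*√569324742/3941 ≈ 6.0544*I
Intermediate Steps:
G = -2586/3941 (G = 2586/(-3941) = 2586*(-1/3941) = -2586/3941 ≈ -0.65618)
z = -36 (z = -18*2 = -36)
√(G + z) = √(-2586/3941 - 36) = √(-144462/3941) = I*√569324742/3941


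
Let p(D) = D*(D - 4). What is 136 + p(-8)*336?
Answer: 32392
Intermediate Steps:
p(D) = D*(-4 + D)
136 + p(-8)*336 = 136 - 8*(-4 - 8)*336 = 136 - 8*(-12)*336 = 136 + 96*336 = 136 + 32256 = 32392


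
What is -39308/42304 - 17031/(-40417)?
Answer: -217058003/427450192 ≈ -0.50780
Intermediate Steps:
-39308/42304 - 17031/(-40417) = -39308*1/42304 - 17031*(-1/40417) = -9827/10576 + 17031/40417 = -217058003/427450192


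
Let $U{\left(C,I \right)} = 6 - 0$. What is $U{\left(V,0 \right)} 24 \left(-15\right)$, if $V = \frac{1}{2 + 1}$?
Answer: $-2160$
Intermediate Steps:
$V = \frac{1}{3} \approx 0.33333$
$U{\left(C,I \right)} = 6$ ($U{\left(C,I \right)} = 6 + 0 = 6$)
$U{\left(V,0 \right)} 24 \left(-15\right) = 6 \cdot 24 \left(-15\right) = 144 \left(-15\right) = -2160$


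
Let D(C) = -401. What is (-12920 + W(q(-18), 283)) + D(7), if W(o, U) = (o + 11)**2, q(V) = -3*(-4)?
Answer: -12792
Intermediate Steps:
q(V) = 12
W(o, U) = (11 + o)**2
(-12920 + W(q(-18), 283)) + D(7) = (-12920 + (11 + 12)**2) - 401 = (-12920 + 23**2) - 401 = (-12920 + 529) - 401 = -12391 - 401 = -12792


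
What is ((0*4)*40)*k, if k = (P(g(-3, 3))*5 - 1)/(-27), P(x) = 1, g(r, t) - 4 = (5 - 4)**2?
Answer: 0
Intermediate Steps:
g(r, t) = 5 (g(r, t) = 4 + (5 - 4)**2 = 4 + 1**2 = 4 + 1 = 5)
k = -4/27 (k = (1*5 - 1)/(-27) = (5 - 1)*(-1/27) = 4*(-1/27) = -4/27 ≈ -0.14815)
((0*4)*40)*k = ((0*4)*40)*(-4/27) = (0*40)*(-4/27) = 0*(-4/27) = 0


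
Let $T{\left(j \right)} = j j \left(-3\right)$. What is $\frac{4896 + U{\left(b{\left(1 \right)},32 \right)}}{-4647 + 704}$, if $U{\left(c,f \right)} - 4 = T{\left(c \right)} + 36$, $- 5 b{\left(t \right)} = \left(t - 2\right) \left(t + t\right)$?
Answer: $- \frac{123388}{98575} \approx -1.2517$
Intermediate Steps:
$T{\left(j \right)} = - 3 j^{2}$ ($T{\left(j \right)} = j^{2} \left(-3\right) = - 3 j^{2}$)
$b{\left(t \right)} = - \frac{2 t \left(-2 + t\right)}{5}$ ($b{\left(t \right)} = - \frac{\left(t - 2\right) \left(t + t\right)}{5} = - \frac{\left(-2 + t\right) 2 t}{5} = - \frac{2 t \left(-2 + t\right)}{5}$)
$U{\left(c,f \right)} = 40 - 3 c^{2}$ ($U{\left(c,f \right)} = 4 - \left(-36 + 3 c^{2}\right) = 40 - 3 c^{2}$)
$\frac{4896 + U{\left(b{\left(1 \right)},32 \right)}}{-4647 + 704} = \frac{4896 + \left(40 - 3 \left(\frac{2}{5} \cdot 1 \left(2 - 1\right)\right)^{2}\right)}{-4647 + 704} = \frac{4896 + \left(40 - 3 \left(\frac{2}{5} \cdot 1 \left(2 - 1\right)\right)^{2}\right)}{-3943} = \left(4896 + \left(40 - 3 \left(\frac{2}{5} \cdot 1 \cdot 1\right)^{2}\right)\right) \left(- \frac{1}{3943}\right) = \left(4896 + \left(40 - 3 \left(\frac{2}{5}\right)^{2}\right)\right) \left(- \frac{1}{3943}\right) = \left(4896 + \left(40 - \frac{12}{25}\right)\right) \left(- \frac{1}{3943}\right) = \left(4896 + \frac{988}{25}\right) \left(- \frac{1}{3943}\right) = \frac{123388}{25} \left(- \frac{1}{3943}\right) = - \frac{123388}{98575}$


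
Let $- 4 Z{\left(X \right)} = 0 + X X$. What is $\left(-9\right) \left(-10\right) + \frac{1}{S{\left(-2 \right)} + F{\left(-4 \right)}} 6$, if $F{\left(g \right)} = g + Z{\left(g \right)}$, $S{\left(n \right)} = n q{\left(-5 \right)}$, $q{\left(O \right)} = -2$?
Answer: $\frac{177}{2} \approx 88.5$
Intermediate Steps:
$Z{\left(X \right)} = - \frac{X^{2}}{4}$ ($Z{\left(X \right)} = - \frac{0 + X X}{4} = - \frac{0 + X^{2}}{4} = - \frac{X^{2}}{4}$)
$S{\left(n \right)} = - 2 n$ ($S{\left(n \right)} = n \left(-2\right) = - 2 n$)
$F{\left(g \right)} = g - \frac{g^{2}}{4}$
$\left(-9\right) \left(-10\right) + \frac{1}{S{\left(-2 \right)} + F{\left(-4 \right)}} 6 = \left(-9\right) \left(-10\right) + \frac{1}{\left(-2\right) \left(-2\right) + \frac{1}{4} \left(-4\right) \left(4 - -4\right)} 6 = 90 + \frac{1}{4 + \frac{1}{4} \left(-4\right) \left(4 + 4\right)} 6 = 90 + \frac{1}{4 + \frac{1}{4} \left(-4\right) 8} \cdot 6 = 90 + \frac{1}{4 - 8} \cdot 6 = 90 + \frac{1}{-4} \cdot 6 = 90 - \frac{3}{2} = \frac{177}{2}$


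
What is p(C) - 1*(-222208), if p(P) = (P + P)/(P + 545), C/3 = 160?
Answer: 45552832/205 ≈ 2.2221e+5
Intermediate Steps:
C = 480 (C = 3*160 = 480)
p(P) = 2*P/(545 + P) (p(P) = (2*P)/(545 + P) = 2*P/(545 + P))
p(C) - 1*(-222208) = 2*480/(545 + 480) - 1*(-222208) = 2*480/1025 + 222208 = 2*480*(1/1025) + 222208 = 192/205 + 222208 = 45552832/205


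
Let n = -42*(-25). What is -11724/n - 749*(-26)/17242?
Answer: -15141459/1508675 ≈ -10.036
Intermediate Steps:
n = 1050
-11724/n - 749*(-26)/17242 = -11724/1050 - 749*(-26)/17242 = -11724*1/1050 + 19474*(1/17242) = -1954/175 + 9737/8621 = -15141459/1508675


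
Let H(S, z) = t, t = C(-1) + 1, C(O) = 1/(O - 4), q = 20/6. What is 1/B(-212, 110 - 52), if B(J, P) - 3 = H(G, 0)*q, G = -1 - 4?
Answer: 3/17 ≈ 0.17647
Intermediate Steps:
q = 10/3 (q = 20*(1/6) = 10/3 ≈ 3.3333)
G = -5
C(O) = 1/(-4 + O)
t = 4/5 (t = 1/(-4 - 1) + 1 = 1/(-5) + 1 = -1/5 + 1 = 4/5 ≈ 0.80000)
H(S, z) = 4/5
B(J, P) = 17/3 (B(J, P) = 3 + (4/5)*(10/3) = 3 + 8/3 = 17/3)
1/B(-212, 110 - 52) = 1/(17/3) = 3/17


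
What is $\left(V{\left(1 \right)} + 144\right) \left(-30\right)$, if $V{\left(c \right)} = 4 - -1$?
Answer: $-4470$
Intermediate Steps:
$V{\left(c \right)} = 5$ ($V{\left(c \right)} = 4 + 1 = 5$)
$\left(V{\left(1 \right)} + 144\right) \left(-30\right) = \left(5 + 144\right) \left(-30\right) = 149 \left(-30\right) = -4470$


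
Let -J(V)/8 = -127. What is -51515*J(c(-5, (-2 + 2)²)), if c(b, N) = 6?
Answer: -52339240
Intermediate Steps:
J(V) = 1016 (J(V) = -8*(-127) = 1016)
-51515*J(c(-5, (-2 + 2)²)) = -51515/(1/1016) = -51515/1/1016 = -51515*1016 = -52339240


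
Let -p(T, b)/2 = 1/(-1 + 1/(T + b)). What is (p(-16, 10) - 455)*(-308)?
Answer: 139612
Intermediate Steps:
p(T, b) = -2/(-1 + 1/(T + b))
(p(-16, 10) - 455)*(-308) = (2*(-16 + 10)/(-1 - 16 + 10) - 455)*(-308) = (2*(-6)/(-7) - 455)*(-308) = (2*(-⅐)*(-6) - 455)*(-308) = (12/7 - 455)*(-308) = -3173/7*(-308) = 139612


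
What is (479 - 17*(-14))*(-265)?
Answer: -190005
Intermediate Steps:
(479 - 17*(-14))*(-265) = (479 + 238)*(-265) = 717*(-265) = -190005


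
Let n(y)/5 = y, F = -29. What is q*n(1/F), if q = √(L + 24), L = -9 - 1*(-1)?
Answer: -20/29 ≈ -0.68966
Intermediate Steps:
n(y) = 5*y
L = -8 (L = -9 + 1 = -8)
q = 4 (q = √(-8 + 24) = √16 = 4)
q*n(1/F) = 4*(5/(-29)) = 4*(5*(-1/29)) = 4*(-5/29) = -20/29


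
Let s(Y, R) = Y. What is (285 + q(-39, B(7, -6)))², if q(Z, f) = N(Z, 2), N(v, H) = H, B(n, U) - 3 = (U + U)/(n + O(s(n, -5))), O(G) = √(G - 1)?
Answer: 82369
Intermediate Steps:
O(G) = √(-1 + G)
B(n, U) = 3 + 2*U/(n + √(-1 + n)) (B(n, U) = 3 + (U + U)/(n + √(-1 + n)) = 3 + (2*U)/(n + √(-1 + n)) = 3 + 2*U/(n + √(-1 + n)))
q(Z, f) = 2
(285 + q(-39, B(7, -6)))² = (285 + 2)² = 287² = 82369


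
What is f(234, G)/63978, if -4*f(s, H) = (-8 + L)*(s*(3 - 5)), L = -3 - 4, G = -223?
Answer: -585/21326 ≈ -0.027431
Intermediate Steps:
L = -7
f(s, H) = -15*s/2 (f(s, H) = -(-8 - 7)*s*(3 - 5)/4 = -(-15)*s*(-2)/4 = -(-15)*(-2*s)/4 = -15*s/2)
f(234, G)/63978 = -15/2*234/63978 = -1755*1/63978 = -585/21326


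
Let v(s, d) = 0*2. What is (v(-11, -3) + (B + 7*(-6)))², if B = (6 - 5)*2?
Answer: 1600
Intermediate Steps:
v(s, d) = 0
B = 2 (B = 1*2 = 2)
(v(-11, -3) + (B + 7*(-6)))² = (0 + (2 + 7*(-6)))² = (0 + (2 - 42))² = (0 - 40)² = (-40)² = 1600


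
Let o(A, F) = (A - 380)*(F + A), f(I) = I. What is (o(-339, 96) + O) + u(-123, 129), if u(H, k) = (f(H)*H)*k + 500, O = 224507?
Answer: 2351365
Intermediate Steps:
o(A, F) = (-380 + A)*(A + F)
u(H, k) = 500 + k*H² (u(H, k) = (H*H)*k + 500 = H²*k + 500 = k*H² + 500 = 500 + k*H²)
(o(-339, 96) + O) + u(-123, 129) = (((-339)² - 380*(-339) - 380*96 - 339*96) + 224507) + (500 + 129*(-123)²) = ((114921 + 128820 - 36480 - 32544) + 224507) + (500 + 129*15129) = (174717 + 224507) + (500 + 1951641) = 399224 + 1952141 = 2351365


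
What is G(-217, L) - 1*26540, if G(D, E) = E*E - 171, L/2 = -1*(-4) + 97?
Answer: 14093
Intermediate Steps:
L = 202 (L = 2*(-1*(-4) + 97) = 2*(4 + 97) = 2*101 = 202)
G(D, E) = -171 + E² (G(D, E) = E² - 171 = -171 + E²)
G(-217, L) - 1*26540 = (-171 + 202²) - 1*26540 = (-171 + 40804) - 26540 = 40633 - 26540 = 14093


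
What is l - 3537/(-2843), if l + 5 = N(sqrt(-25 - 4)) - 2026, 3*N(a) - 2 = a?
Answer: -17306102/8529 + I*sqrt(29)/3 ≈ -2029.1 + 1.7951*I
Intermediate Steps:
N(a) = 2/3 + a/3
l = -6091/3 + I*sqrt(29)/3 (l = -5 + ((2/3 + sqrt(-25 - 4)/3) - 2026) = -5 + ((2/3 + sqrt(-29)/3) - 2026) = -5 + ((2/3 + (I*sqrt(29))/3) - 2026) = -5 + ((2/3 + I*sqrt(29)/3) - 2026) = -5 + (-6076/3 + I*sqrt(29)/3) = -6091/3 + I*sqrt(29)/3 ≈ -2030.3 + 1.7951*I)
l - 3537/(-2843) = (-6091/3 + I*sqrt(29)/3) - 3537/(-2843) = (-6091/3 + I*sqrt(29)/3) - 3537*(-1/2843) = (-6091/3 + I*sqrt(29)/3) + 3537/2843 = -17306102/8529 + I*sqrt(29)/3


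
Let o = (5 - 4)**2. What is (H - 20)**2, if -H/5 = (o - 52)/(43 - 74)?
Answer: 765625/961 ≈ 796.70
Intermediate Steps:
o = 1 (o = 1**2 = 1)
H = -255/31 (H = -5*(1 - 52)/(43 - 74) = -(-255)/(-31) = -(-255)*(-1)/31 = -5*51/31 = -255/31 ≈ -8.2258)
(H - 20)**2 = (-255/31 - 20)**2 = (-875/31)**2 = 765625/961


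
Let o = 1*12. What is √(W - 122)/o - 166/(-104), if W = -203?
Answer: 83/52 + 5*I*√13/12 ≈ 1.5962 + 1.5023*I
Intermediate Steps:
o = 12
√(W - 122)/o - 166/(-104) = √(-203 - 122)/12 - 166/(-104) = √(-325)*(1/12) - 166*(-1/104) = (5*I*√13)*(1/12) + 83/52 = 5*I*√13/12 + 83/52 = 83/52 + 5*I*√13/12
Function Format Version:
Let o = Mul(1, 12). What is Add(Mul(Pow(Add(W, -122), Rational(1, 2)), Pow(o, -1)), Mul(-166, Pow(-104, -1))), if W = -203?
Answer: Add(Rational(83, 52), Mul(Rational(5, 12), I, Pow(13, Rational(1, 2)))) ≈ Add(1.5962, Mul(1.5023, I))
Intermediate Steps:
o = 12
Add(Mul(Pow(Add(W, -122), Rational(1, 2)), Pow(o, -1)), Mul(-166, Pow(-104, -1))) = Add(Mul(Pow(Add(-203, -122), Rational(1, 2)), Pow(12, -1)), Mul(-166, Pow(-104, -1))) = Add(Mul(Pow(-325, Rational(1, 2)), Rational(1, 12)), Mul(-166, Rational(-1, 104))) = Add(Mul(Mul(5, I, Pow(13, Rational(1, 2))), Rational(1, 12)), Rational(83, 52)) = Add(Mul(Rational(5, 12), I, Pow(13, Rational(1, 2))), Rational(83, 52)) = Add(Rational(83, 52), Mul(Rational(5, 12), I, Pow(13, Rational(1, 2))))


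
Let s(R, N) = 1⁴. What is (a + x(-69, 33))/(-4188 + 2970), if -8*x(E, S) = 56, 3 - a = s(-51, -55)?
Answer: 5/1218 ≈ 0.0041051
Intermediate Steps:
s(R, N) = 1
a = 2 (a = 3 - 1*1 = 3 - 1 = 2)
x(E, S) = -7 (x(E, S) = -⅛*56 = -7)
(a + x(-69, 33))/(-4188 + 2970) = (2 - 7)/(-4188 + 2970) = -5/(-1218) = -5*(-1/1218) = 5/1218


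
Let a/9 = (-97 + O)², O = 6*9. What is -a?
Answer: -16641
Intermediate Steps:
O = 54
a = 16641 (a = 9*(-97 + 54)² = 9*(-43)² = 9*1849 = 16641)
-a = -1*16641 = -16641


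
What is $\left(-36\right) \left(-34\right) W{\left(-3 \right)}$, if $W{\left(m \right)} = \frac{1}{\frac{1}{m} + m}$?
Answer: $- \frac{1836}{5} \approx -367.2$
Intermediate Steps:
$W{\left(m \right)} = \frac{1}{m + \frac{1}{m}}$
$\left(-36\right) \left(-34\right) W{\left(-3 \right)} = \left(-36\right) \left(-34\right) \left(- \frac{3}{1 + \left(-3\right)^{2}}\right) = 1224 \left(- \frac{3}{1 + 9}\right) = 1224 \left(- \frac{3}{10}\right) = - \frac{1836}{5}$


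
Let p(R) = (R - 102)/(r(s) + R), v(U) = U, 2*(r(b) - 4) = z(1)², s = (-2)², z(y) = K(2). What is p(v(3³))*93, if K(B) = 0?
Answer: -225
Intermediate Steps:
z(y) = 0
s = 4
r(b) = 4 (r(b) = 4 + (½)*0² = 4 + (½)*0 = 4 + 0 = 4)
p(R) = (-102 + R)/(4 + R) (p(R) = (R - 102)/(4 + R) = (-102 + R)/(4 + R))
p(v(3³))*93 = ((-102 + 3³)/(4 + 3³))*93 = ((-102 + 27)/(4 + 27))*93 = (-75/31)*93 = ((1/31)*(-75))*93 = -75/31*93 = -225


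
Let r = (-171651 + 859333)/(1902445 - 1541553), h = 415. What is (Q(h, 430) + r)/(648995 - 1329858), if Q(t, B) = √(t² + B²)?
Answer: -343841/122859004898 - 5*√14285/680863 ≈ -0.00088051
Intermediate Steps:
Q(t, B) = √(B² + t²)
r = 343841/180446 (r = 687682/360892 = 687682*(1/360892) = 343841/180446 ≈ 1.9055)
(Q(h, 430) + r)/(648995 - 1329858) = (√(430² + 415²) + 343841/180446)/(648995 - 1329858) = (√(184900 + 172225) + 343841/180446)/(-680863) = (√357125 + 343841/180446)*(-1/680863) = (5*√14285 + 343841/180446)*(-1/680863) = (343841/180446 + 5*√14285)*(-1/680863) = -343841/122859004898 - 5*√14285/680863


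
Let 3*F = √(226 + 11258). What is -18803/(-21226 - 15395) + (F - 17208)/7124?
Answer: -9542723/5017077 + √319/3562 ≈ -1.8970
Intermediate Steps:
F = 2*√319 (F = √(226 + 11258)/3 = √11484/3 = (6*√319)/3 = 2*√319 ≈ 35.721)
-18803/(-21226 - 15395) + (F - 17208)/7124 = -18803/(-21226 - 15395) + (2*√319 - 17208)/7124 = -18803/(-36621) + (-17208 + 2*√319)*(1/7124) = -18803*(-1/36621) + (-4302/1781 + √319/3562) = 18803/36621 + (-4302/1781 + √319/3562) = -9542723/5017077 + √319/3562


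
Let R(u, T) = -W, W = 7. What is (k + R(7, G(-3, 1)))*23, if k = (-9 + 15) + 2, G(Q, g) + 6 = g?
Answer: 23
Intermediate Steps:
G(Q, g) = -6 + g
R(u, T) = -7 (R(u, T) = -1*7 = -7)
k = 8 (k = 6 + 2 = 8)
(k + R(7, G(-3, 1)))*23 = (8 - 7)*23 = 1*23 = 23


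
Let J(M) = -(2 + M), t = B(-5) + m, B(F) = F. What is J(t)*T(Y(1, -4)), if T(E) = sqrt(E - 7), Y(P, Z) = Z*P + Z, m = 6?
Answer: -3*I*sqrt(15) ≈ -11.619*I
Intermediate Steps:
Y(P, Z) = Z + P*Z (Y(P, Z) = P*Z + Z = Z + P*Z)
T(E) = sqrt(-7 + E)
t = 1 (t = -5 + 6 = 1)
J(M) = -2 - M
J(t)*T(Y(1, -4)) = (-2 - 1*1)*sqrt(-7 - 4*(1 + 1)) = (-2 - 1)*sqrt(-7 - 4*2) = -3*sqrt(-7 - 8) = -3*I*sqrt(15)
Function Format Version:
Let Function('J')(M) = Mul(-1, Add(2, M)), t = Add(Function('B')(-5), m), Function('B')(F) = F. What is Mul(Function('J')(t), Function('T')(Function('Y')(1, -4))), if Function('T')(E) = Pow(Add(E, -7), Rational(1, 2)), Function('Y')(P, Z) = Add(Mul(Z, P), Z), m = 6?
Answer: Mul(-3, I, Pow(15, Rational(1, 2))) ≈ Mul(-11.619, I)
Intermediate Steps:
Function('Y')(P, Z) = Add(Z, Mul(P, Z)) (Function('Y')(P, Z) = Add(Mul(P, Z), Z) = Add(Z, Mul(P, Z)))
Function('T')(E) = Pow(Add(-7, E), Rational(1, 2))
t = 1 (t = Add(-5, 6) = 1)
Function('J')(M) = Add(-2, Mul(-1, M))
Mul(Function('J')(t), Function('T')(Function('Y')(1, -4))) = Mul(Add(-2, Mul(-1, 1)), Pow(Add(-7, Mul(-4, Add(1, 1))), Rational(1, 2))) = Mul(Add(-2, -1), Pow(Add(-7, Mul(-4, 2)), Rational(1, 2))) = Mul(-3, Pow(Add(-7, -8), Rational(1, 2))) = Mul(-3, Pow(-15, Rational(1, 2))) = Mul(-3, Mul(I, Pow(15, Rational(1, 2)))) = Mul(-3, I, Pow(15, Rational(1, 2)))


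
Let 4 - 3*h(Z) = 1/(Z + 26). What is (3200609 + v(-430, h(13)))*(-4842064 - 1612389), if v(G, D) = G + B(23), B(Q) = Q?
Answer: -20655553399506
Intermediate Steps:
h(Z) = 4/3 - 1/(3*(26 + Z)) (h(Z) = 4/3 - 1/(3*(Z + 26)) = 4/3 - 1/(3*(26 + Z)))
v(G, D) = 23 + G (v(G, D) = G + 23 = 23 + G)
(3200609 + v(-430, h(13)))*(-4842064 - 1612389) = (3200609 + (23 - 430))*(-4842064 - 1612389) = (3200609 - 407)*(-6454453) = 3200202*(-6454453) = -20655553399506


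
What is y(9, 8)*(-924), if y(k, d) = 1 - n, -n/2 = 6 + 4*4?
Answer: -41580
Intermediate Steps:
n = -44 (n = -2*(6 + 4*4) = -2*(6 + 16) = -2*22 = -44)
y(k, d) = 45 (y(k, d) = 1 - 1*(-44) = 1 + 44 = 45)
y(9, 8)*(-924) = 45*(-924) = -41580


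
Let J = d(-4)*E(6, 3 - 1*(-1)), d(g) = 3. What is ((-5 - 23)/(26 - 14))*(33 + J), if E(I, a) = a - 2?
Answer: -91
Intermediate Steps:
E(I, a) = -2 + a
J = 6 (J = 3*(-2 + (3 - 1*(-1))) = 3*(-2 + (3 + 1)) = 3*(-2 + 4) = 3*2 = 6)
((-5 - 23)/(26 - 14))*(33 + J) = ((-5 - 23)/(26 - 14))*(33 + 6) = -28/12*39 = -28*1/12*39 = -7/3*39 = -91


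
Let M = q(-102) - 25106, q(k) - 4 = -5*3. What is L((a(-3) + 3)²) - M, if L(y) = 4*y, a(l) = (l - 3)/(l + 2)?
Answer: 25441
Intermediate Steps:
q(k) = -11 (q(k) = 4 - 5*3 = 4 - 15 = -11)
a(l) = (-3 + l)/(2 + l)
M = -25117 (M = -11 - 25106 = -25117)
L((a(-3) + 3)²) - M = 4*((-3 - 3)/(2 - 3) + 3)² - 1*(-25117) = 4*(-6/(-1) + 3)² + 25117 = 4*(-1*(-6) + 3)² + 25117 = 4*(6 + 3)² + 25117 = 4*9² + 25117 = 4*81 + 25117 = 324 + 25117 = 25441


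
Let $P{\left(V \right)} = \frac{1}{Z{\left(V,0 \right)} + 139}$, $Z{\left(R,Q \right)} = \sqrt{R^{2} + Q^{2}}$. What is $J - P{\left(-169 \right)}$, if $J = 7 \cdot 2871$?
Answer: $\frac{6189875}{308} \approx 20097.0$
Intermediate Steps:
$Z{\left(R,Q \right)} = \sqrt{Q^{2} + R^{2}}$
$P{\left(V \right)} = \frac{1}{139 + \sqrt{V^{2}}}$ ($P{\left(V \right)} = \frac{1}{\sqrt{0^{2} + V^{2}} + 139} = \frac{1}{\sqrt{0 + V^{2}} + 139} = \frac{1}{\sqrt{V^{2}} + 139} = \frac{1}{139 + \sqrt{V^{2}}}$)
$J = 20097$
$J - P{\left(-169 \right)} = 20097 - \frac{1}{139 + \sqrt{\left(-169\right)^{2}}} = 20097 - \frac{1}{139 + \sqrt{28561}} = 20097 - \frac{1}{139 + 169} = 20097 - \frac{1}{308} = \frac{6189875}{308}$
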